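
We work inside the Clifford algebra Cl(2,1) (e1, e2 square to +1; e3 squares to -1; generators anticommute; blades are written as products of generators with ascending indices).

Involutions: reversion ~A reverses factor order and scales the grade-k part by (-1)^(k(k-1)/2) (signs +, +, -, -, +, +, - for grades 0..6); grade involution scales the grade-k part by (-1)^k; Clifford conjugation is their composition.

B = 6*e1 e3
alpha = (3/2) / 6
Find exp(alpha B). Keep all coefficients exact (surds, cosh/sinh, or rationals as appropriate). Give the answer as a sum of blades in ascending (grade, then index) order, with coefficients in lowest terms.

B^2 = (6)^2*(e1 e3)^2 = 36*(+1) = 36 (a basis 2-blade squares to minus the product of its generators' squares).
B^2 = 36 — the series telescopes hyperbolically here: l = 6, alpha*l = 3/2, so exp(alpha B) = cosh(3/2) + (sinh(3/2)/6)*B = cosh(3/2) + (sinh(3/2)/6)*B.
Answer: cosh(3/2) + sinh(3/2)*e1 e3


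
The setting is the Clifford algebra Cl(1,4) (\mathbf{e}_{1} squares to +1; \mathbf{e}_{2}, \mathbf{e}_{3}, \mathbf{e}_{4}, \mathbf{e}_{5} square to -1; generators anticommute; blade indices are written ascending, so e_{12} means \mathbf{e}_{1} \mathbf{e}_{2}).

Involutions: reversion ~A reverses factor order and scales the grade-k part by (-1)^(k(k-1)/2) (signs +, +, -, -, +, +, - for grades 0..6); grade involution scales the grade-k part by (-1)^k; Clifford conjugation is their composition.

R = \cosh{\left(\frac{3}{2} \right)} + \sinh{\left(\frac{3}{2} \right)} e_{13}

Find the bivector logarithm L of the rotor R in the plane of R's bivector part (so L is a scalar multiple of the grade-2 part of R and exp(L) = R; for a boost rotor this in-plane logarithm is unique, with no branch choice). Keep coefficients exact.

The scalar part of R is \cosh{\left(\frac{3}{2} \right)}, which fixes the rapidity magnitude through cosh (cosh is even, so it cannot fix the sign — the bivector part carries that); dividing the bivector part by sinh of the rapidity gives the plane, and L = rapidity * plane, where the joint sign ambiguity of (rapidity, plane) cancels in the product.
Concretely: cosh(rapidity) = \cosh{\left(\frac{3}{2} \right)} gives rapidity = ±\frac{3}{2}, and since rapidity/sinh(rapidity) is even the sign is immaterial: L = (rapidity/sinh(rapidity)) * <R>_2 = (\frac{3}{2 \sinh{\left(\frac{3}{2} \right)}}) * <R>_2.
Answer: \frac{3}{2} e_{13}


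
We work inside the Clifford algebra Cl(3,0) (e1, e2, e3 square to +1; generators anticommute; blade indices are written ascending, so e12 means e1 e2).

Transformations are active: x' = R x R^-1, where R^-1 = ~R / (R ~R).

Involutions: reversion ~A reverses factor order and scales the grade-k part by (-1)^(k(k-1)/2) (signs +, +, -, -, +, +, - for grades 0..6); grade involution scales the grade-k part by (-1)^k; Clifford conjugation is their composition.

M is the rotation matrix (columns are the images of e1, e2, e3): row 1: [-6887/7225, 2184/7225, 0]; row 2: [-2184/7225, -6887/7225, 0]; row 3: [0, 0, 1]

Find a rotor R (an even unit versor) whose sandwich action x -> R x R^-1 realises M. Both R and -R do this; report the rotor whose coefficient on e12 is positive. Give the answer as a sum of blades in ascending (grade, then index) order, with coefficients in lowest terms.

Method: write R = a + b12*e12 + b13*e13 + b23*e23 with a^2 + b12^2 + b13^2 + b23^2 = 1 (so R^-1 = ~R). Expanding the columns R e_j ~R gives tr M = 4a^2 - 1 and, from the antisymmetric part, M21 - M12 = -4a*b12, M13 - M31 = 4a*b13, M32 - M23 = -4a*b23.
Here tr M = -6549/7225, so a^2 = (1 + tr M)/4 = 169/7225 and a = ±13/85. Taking a = 13/85: M21 - M12 = -4368/7225, M13 - M31 = 0, M32 - M23 = 0, giving b12 = 84/85, b13 = 0, b23 = 0, i.e. R = 13/85 + 84/85*e12.
Its e12 coefficient is already positive.
Answer: 13/85 + 84/85*e12. Uniqueness: Spin(3) -> SO(3) maps R and -R to the same rotation of trace -6549/7225; fixing the sign of the e12 coefficient removes the ambiguity.


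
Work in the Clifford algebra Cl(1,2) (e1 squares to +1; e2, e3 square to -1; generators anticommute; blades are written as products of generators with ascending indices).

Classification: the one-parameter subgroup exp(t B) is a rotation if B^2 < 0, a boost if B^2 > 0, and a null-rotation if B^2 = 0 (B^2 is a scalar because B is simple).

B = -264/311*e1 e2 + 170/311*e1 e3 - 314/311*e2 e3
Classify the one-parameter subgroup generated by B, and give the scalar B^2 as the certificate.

B^2 term by term: the squares give (-264/311)^2*(e1 e2)^2 + (170/311)^2*(e1 e3)^2 + (-314/311)^2*(e2 e3)^2 = 69696/96721*(+1) + 28900/96721*(+1) + 98596/96721*(-1) = 0 (each basis 2-blade squares to minus the product of its generators' squares); cross terms between blades sharing an index anticommute and cancel. So B^2 = 0.
Answer: null-rotation, certificate B^2 = 0. Certificate logic: 0 is a conjugation-invariant scalar, so its sign fixes rotation versus boost versus null-rotation outright.


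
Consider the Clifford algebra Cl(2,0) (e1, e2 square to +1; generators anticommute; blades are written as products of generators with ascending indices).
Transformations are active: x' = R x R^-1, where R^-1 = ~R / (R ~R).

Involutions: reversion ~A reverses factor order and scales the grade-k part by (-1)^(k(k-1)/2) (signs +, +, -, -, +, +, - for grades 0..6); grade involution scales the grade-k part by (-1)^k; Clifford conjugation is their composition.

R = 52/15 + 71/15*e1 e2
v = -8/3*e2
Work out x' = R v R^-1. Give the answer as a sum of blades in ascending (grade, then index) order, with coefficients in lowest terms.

~R = 52/15 - 71/15*e1 e2, and R ~R = 1549/45, so R^-1 = ~R / (1549/45).
R v = -568/45*e1 - 416/45*e2
Answer: -59072/23235*e1 + 6232/7745*e2


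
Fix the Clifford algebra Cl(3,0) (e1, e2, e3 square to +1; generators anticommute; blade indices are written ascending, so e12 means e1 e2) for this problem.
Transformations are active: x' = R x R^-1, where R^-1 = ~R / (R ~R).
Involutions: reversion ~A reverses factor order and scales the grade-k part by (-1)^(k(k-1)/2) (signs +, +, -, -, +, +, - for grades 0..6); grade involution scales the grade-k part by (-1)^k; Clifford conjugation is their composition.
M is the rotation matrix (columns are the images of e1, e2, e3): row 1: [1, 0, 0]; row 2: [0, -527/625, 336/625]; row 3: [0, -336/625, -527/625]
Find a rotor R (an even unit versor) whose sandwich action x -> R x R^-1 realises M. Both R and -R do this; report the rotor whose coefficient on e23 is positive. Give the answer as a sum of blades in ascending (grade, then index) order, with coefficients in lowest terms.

Method: write R = a + b12*e12 + b13*e13 + b23*e23 with a^2 + b12^2 + b13^2 + b23^2 = 1 (so R^-1 = ~R). Expanding the columns R e_j ~R gives tr M = 4a^2 - 1 and, from the antisymmetric part, M21 - M12 = -4a*b12, M13 - M31 = 4a*b13, M32 - M23 = -4a*b23.
Here tr M = -429/625, so a^2 = (1 + tr M)/4 = 49/625 and a = ±7/25. Taking a = 7/25: M21 - M12 = 0, M13 - M31 = 0, M32 - M23 = -672/625, giving b12 = 0, b13 = 0, b23 = 24/25, i.e. R = 7/25 + 24/25*e23.
Its e23 coefficient is already positive.
Answer: 7/25 + 24/25*e23. Why the constraint matters: R and -R act identically through the sandwich — M has trace -429/625 either way — so only the sign condition on e23 picks one of the two preimages.


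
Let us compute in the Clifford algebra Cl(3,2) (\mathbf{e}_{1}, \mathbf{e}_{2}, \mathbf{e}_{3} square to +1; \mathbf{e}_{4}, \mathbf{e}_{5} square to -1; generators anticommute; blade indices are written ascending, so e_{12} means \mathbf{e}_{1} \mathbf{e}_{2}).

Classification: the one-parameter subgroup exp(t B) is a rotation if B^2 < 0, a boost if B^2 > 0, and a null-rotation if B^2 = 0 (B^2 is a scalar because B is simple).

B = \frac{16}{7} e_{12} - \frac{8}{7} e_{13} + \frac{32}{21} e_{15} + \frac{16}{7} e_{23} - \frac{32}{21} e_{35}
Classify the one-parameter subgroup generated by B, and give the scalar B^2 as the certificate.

B^2 term by term: the squares give (\frac{16}{7})^2*(e_{12})^2 + (-\frac{8}{7})^2*(e_{13})^2 + (\frac{32}{21})^2*(e_{15})^2 + (\frac{16}{7})^2*(e_{23})^2 + (-\frac{32}{21})^2*(e_{35})^2 = \frac{256}{49}*(-1) + \frac{64}{49}*(-1) + \frac{1024}{441}*(+1) + \frac{256}{49}*(-1) + \frac{1024}{441}*(+1) = -\frac{64}{9} (each basis 2-blade squares to minus the product of its generators' squares); cross terms between blades sharing an index anticommute and cancel; the commuting (index-disjoint) pairs give grade-4 terms 2*c*c'*(blade product), which cancel blade by blade — e_{1235}: -\frac{1024}{147} + \frac{1024}{147} = 0 — confirming B is simple. So B^2 = -\frac{64}{9}.
Answer: rotation, certificate B^2 = -\frac{64}{9}. Certificate logic: -\frac{64}{9} is a conjugation-invariant scalar, so its sign fixes rotation versus boost versus null-rotation outright.


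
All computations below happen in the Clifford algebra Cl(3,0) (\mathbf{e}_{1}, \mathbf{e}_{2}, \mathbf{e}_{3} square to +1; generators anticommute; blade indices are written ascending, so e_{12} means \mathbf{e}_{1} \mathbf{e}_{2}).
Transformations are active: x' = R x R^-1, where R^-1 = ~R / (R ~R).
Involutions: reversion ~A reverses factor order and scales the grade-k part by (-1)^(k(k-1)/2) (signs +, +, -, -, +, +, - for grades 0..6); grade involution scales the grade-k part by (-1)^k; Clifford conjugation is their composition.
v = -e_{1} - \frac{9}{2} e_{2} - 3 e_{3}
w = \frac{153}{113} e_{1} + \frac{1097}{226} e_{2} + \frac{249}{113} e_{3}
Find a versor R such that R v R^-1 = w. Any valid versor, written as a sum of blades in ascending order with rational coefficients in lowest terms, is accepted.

R = v + w = \frac{40}{113} e_{1} + \frac{40}{113} e_{2} - \frac{90}{113} e_{3} works: the equal norms (\frac{121}{4}) guarantee its sandwich swaps v into w.
Answer: \frac{40}{113} e_{1} + \frac{40}{113} e_{2} - \frac{90}{113} e_{3}


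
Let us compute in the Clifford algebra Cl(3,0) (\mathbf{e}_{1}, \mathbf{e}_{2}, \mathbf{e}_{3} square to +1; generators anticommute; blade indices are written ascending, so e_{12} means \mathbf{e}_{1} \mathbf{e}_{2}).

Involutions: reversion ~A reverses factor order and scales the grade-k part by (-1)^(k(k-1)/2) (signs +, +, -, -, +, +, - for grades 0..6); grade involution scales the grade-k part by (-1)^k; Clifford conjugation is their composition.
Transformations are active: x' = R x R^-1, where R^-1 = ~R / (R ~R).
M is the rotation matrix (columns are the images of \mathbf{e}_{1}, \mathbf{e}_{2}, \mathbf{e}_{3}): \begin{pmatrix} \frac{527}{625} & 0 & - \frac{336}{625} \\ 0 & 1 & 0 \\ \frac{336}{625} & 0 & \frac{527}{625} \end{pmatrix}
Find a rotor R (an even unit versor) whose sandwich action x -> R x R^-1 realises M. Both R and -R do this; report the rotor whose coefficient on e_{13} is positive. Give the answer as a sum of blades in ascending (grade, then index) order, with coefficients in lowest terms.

Method: write R = a + b12*e_{12} + b13*e_{13} + b23*e_{23} with a^2 + b12^2 + b13^2 + b23^2 = 1 (so R^-1 = ~R). Expanding the columns R e_j ~R gives tr M = 4a^2 - 1 and, from the antisymmetric part, M21 - M12 = -4a*b12, M13 - M31 = 4a*b13, M32 - M23 = -4a*b23.
Here tr M = \frac{1679}{625}, so a^2 = (1 + tr M)/4 = \frac{576}{625} and a = ±\frac{24}{25}. Taking a = \frac{24}{25}: M21 - M12 = 0, M13 - M31 = -\frac{672}{625}, M32 - M23 = 0, giving b12 = 0, b13 = -\frac{7}{25}, b23 = 0, i.e. R = \frac{24}{25} - \frac{7}{25} e_{13}.
Its e_{13} coefficient is negative, so report the other preimage -R.
Answer: -\frac{24}{25} + \frac{7}{25} e_{13}. Sheet selection: the two-to-one cover makes ±R indistinguishable at the matrix level (trace \frac{1679}{625}), so uniqueness comes from the required sign on e_{13}.


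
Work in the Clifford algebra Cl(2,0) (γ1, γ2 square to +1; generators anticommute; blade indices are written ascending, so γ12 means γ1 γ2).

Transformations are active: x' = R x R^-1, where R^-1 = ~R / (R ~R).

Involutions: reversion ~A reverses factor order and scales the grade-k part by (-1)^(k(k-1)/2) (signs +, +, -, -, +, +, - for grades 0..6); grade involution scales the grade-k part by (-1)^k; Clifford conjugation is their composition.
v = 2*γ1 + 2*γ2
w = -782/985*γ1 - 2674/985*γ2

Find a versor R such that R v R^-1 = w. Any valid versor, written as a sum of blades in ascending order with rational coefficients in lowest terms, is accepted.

Since q(v) = q(w) = 8, the sum R = v + w = 1188/985*γ1 - 704/985*γ2 does the job whenever invertible.
Answer: 1188/985*γ1 - 704/985*γ2


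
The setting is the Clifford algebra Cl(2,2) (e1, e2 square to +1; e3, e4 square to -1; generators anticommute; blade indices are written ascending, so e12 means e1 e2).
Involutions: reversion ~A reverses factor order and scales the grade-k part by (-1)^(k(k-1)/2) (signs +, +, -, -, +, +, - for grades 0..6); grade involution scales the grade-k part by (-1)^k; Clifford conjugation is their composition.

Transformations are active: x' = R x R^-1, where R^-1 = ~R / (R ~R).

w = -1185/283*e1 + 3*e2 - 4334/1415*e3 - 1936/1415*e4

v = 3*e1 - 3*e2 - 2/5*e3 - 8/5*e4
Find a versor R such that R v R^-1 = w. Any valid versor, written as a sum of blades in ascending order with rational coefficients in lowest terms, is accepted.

Reasoning: v^2 = w^2 = 382/25 since conjugation preserves the quadratic form; R = v + w = -336/283*e1 - 980/283*e3 - 840/283*e4 is then valid when invertible, keeping its own part and reversing (v - w)/2.
Answer: -336/283*e1 - 980/283*e3 - 840/283*e4


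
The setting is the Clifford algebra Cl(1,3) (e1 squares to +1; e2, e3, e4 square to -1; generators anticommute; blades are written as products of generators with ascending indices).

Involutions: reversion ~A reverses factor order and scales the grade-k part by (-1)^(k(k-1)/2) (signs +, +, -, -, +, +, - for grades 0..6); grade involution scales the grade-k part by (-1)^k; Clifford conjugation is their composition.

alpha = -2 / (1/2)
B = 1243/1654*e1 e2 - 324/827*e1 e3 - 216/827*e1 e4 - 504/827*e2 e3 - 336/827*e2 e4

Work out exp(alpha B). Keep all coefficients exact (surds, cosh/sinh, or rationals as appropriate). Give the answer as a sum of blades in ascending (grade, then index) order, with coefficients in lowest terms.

B^2 term by term: the squares give (1243/1654)^2*(e1 e2)^2 + (-324/827)^2*(e1 e3)^2 + (-216/827)^2*(e1 e4)^2 + (-504/827)^2*(e2 e3)^2 + (-336/827)^2*(e2 e4)^2 = 1545049/2735716*(+1) + 104976/683929*(+1) + 46656/683929*(+1) + 254016/683929*(-1) + 112896/683929*(-1) = 1/4 (each basis 2-blade squares to minus the product of its generators' squares); cross terms between blades sharing an index anticommute and cancel; the commuting (index-disjoint) pairs give grade-4 terms 2*c*c'*(blade product), which cancel blade by blade — e1 e2 e3 e4: -217728/683929 + 217728/683929 = 0 — confirming B is simple. So B^2 = 1/4.
B^2 = 1/4 — since the square is positive, the closed form is hyperbolic: l = 1/2, alpha*l = -2, so exp(alpha B) = cosh(-2) + (sinh(-2)/(1/2))*B = cosh(2) + (-2*sinh(2))*B.
Answer: cosh(2) - 1243*sinh(2)/827*e1 e2 + 648*sinh(2)/827*e1 e3 + 432*sinh(2)/827*e1 e4 + 1008*sinh(2)/827*e2 e3 + 672*sinh(2)/827*e2 e4


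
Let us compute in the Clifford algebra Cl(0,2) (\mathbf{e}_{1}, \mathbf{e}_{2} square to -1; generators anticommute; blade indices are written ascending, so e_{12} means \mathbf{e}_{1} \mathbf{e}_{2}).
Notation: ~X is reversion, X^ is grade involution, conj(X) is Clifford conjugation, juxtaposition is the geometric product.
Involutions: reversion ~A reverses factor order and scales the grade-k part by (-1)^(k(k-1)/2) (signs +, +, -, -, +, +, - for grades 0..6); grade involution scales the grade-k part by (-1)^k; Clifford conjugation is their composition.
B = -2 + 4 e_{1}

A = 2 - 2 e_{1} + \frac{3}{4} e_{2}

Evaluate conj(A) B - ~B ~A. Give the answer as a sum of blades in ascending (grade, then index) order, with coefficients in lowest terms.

first term: -12 + 4 e_{1} + \frac{3}{2} e_{2} + 3 e_{12}
second term: 4 + 12 e_{1} - \frac{3}{2} e_{2} + 3 e_{12}
Answer: -16 - 8 e_{1} + 3 e_{2}


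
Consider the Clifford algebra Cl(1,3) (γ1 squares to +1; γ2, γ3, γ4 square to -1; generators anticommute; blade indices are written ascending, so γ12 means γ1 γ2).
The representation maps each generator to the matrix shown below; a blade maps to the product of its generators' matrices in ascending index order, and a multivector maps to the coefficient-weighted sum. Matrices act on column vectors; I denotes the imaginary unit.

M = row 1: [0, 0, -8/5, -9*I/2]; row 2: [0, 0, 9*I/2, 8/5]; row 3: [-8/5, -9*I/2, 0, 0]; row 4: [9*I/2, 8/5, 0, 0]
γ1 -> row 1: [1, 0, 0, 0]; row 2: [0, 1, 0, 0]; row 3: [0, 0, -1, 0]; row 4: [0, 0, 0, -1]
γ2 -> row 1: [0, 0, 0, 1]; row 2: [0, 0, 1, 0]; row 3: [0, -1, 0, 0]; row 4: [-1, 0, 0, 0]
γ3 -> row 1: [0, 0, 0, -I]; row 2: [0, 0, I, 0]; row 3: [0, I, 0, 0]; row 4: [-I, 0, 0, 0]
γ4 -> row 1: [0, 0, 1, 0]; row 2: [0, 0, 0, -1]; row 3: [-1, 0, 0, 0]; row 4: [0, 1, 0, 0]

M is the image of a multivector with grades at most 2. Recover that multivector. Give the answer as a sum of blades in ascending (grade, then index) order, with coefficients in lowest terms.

Method: the blade images are trace-orthogonal — tr(rho(e_A) rho(e_B)^-1) = 4 if A = B and 0 otherwise — and rho(e_A)^-1 = (e_A)^2 * rho(e_A) with (e_A)^2 = +1 or -1, so the coefficient of e_A in the preimage is (e_A)^2 * tr(M rho(e_A))/4.
Nonzero projections over blades of grade <= 2: γ13: (γ13)^2 = +1, tr(M rho(γ13)) = 18, coefficient 9/2; γ14: (γ14)^2 = +1, tr(M rho(γ14)) = -32/5, coefficient -8/5. Every other blade of grade <= 2 projects to 0.
Answer: 9/2*γ13 - 8/5*γ14


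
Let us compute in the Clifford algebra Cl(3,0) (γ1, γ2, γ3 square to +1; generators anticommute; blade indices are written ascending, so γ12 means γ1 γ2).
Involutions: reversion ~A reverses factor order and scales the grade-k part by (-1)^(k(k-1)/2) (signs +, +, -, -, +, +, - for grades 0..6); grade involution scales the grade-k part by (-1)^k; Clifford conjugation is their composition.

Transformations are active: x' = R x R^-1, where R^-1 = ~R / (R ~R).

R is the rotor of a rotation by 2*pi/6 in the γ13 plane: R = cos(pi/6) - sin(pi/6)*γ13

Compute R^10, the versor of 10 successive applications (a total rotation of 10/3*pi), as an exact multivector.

Because a rotor carries half the rotation angle, composing 10 copies of this γ13-plane rotor multiplies the phase: 10*(pi/6) = 5*pi/3, hence R^10 = cos(5*pi/3) - sin(5*pi/3)*γ13.
cos(5*pi/3) = 1/2 and sin(5*pi/3) = -sqrt(3)/2, so R^10 = 1/2 + sqrt(3)/2*γ13. The net rotation is 4/3*pi (after discarding 1 full turn, each of which contributes a factor -1 to the rotor); the rotor keeps the half-angle phase exactly.
Answer: 1/2 + sqrt(3)/2*γ13


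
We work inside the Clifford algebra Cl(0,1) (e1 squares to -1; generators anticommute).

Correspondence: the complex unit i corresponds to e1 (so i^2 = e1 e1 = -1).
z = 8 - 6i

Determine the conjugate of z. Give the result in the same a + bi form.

In blades: z = 8 - 6*e1.
Conjugation here is Clifford conjugation: the scalar is fixed and the grade-1 and grade-2 blades all flip sign, giving 8 + 6*e1; translating back:
Answer: 8 + 6i


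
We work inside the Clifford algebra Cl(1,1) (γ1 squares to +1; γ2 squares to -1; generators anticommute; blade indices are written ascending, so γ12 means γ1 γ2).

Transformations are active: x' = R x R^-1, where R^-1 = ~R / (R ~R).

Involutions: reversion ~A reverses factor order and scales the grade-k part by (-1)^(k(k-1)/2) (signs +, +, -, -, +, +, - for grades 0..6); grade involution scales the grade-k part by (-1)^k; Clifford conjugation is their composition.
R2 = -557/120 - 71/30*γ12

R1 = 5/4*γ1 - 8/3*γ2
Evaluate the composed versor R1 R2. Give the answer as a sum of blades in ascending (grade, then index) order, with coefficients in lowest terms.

Distribute over the terms of R1 (each basis-blade product reordered to ascending indices, repeated generators contracted through their squares):
(5/4*γ1) R2 = -557/96*γ1 - 71/24*γ2
(-8/3*γ2) R2 = 284/45*γ1 + 557/45*γ2
Summing the partial products and collecting blades:
Answer: 733/1440*γ1 + 3391/360*γ2


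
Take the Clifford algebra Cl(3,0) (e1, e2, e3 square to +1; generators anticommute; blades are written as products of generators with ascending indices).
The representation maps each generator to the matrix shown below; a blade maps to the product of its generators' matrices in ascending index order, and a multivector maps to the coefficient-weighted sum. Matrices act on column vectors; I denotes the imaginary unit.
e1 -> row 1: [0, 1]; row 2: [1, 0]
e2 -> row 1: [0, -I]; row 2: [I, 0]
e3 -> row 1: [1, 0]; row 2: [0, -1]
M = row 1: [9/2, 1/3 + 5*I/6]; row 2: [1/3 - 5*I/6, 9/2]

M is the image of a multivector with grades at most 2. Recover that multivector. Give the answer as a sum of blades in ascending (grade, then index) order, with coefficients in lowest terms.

Method: 1, rho(e1), rho(e2), rho(e3) form a trace-orthogonal basis of the 2x2 complex matrices (tr(X Y) = 2 if X = Y, else 0), so M = m0*1 + m1*rho(e1) + m2*rho(e2) + m3*rho(e3) with m0 = tr(M)/2 = 9/2, m1 = tr(M rho(e1))/2 = 1/3, m2 = tr(M rho(e2))/2 = -5/6, m3 = tr(M rho(e3))/2 = 0.
Multiplying table entries, the bivector images are rho(e1 e2) = I*rho(e3), rho(e1 e3) = -I*rho(e2), rho(e2 e3) = I*rho(e1); with real blade coefficients the real parts of m0..m3 are the coefficients of 1, e1, e2, e3 and the imaginary parts give the bivectors (e2 e3: Im m1, e1 e3: -Im m2, e1 e2: Im m3).
Answer: 9/2 + 1/3*e1 - 5/6*e2


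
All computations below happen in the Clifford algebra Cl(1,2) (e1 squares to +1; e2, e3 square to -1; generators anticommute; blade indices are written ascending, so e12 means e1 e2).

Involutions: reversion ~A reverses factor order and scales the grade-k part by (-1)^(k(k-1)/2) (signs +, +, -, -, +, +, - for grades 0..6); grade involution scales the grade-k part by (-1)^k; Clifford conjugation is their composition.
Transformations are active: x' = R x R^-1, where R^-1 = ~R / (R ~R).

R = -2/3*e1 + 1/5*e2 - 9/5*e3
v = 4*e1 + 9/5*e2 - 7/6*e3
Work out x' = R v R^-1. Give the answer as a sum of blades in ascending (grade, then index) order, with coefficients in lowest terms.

~R = -2/3*e1 + 1/5*e2 - 9/5*e3, and R ~R = -638/225, so R^-1 = ~R / (-638/225).
R v = -769/150 - 2*e12 + 359/45*e13 + 451/150*e23
Answer: -2045/319*e1 - 687/638*e2 - 25562/4785*e3


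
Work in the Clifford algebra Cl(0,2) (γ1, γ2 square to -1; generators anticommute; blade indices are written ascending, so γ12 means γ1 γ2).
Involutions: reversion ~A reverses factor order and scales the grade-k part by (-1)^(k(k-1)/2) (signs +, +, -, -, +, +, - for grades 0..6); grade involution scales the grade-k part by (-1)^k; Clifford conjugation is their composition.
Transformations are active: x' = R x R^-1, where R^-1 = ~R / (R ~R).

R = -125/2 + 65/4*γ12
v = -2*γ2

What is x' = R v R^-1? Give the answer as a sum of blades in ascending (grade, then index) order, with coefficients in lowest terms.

~R = -125/2 - 65/4*γ12, and R ~R = 66725/16, so R^-1 = ~R / (66725/16).
R v = 65/2*γ1 + 125*γ2
Answer: -2600/2669*γ1 - 4662/2669*γ2


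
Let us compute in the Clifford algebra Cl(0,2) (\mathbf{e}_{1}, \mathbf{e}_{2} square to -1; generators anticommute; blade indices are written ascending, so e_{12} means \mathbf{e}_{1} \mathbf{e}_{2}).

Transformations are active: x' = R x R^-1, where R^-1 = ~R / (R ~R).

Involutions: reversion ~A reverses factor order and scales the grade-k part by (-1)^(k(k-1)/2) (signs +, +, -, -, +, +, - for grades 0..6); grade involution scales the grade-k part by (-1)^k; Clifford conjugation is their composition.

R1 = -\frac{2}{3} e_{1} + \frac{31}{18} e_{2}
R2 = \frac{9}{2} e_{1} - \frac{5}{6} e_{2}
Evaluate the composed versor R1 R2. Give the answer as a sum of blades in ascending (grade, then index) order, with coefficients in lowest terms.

Distribute over the terms of R1 (each basis-blade product reordered to ascending indices, repeated generators contracted through their squares):
(-\frac{2}{3} e_{1}) R2 = 3 + \frac{5}{9} e_{12}
(\frac{31}{18} e_{2}) R2 = \frac{155}{108} - \frac{31}{4} e_{12}
Summing the partial products and collecting blades:
Answer: \frac{479}{108} - \frac{259}{36} e_{12}


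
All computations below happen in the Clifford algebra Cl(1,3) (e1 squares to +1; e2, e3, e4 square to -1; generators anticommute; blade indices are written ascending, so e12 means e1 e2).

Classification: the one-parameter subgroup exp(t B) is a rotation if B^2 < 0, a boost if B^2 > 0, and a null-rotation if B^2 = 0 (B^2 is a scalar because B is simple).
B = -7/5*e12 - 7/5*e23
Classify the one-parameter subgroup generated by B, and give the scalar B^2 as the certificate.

B^2 term by term: the squares give (-7/5)^2*(e12)^2 + (-7/5)^2*(e23)^2 = 49/25*(+1) + 49/25*(-1) = 0 (each basis 2-blade squares to minus the product of its generators' squares); cross terms between blades sharing an index anticommute and cancel. So B^2 = 0.
Answer: null-rotation, certificate B^2 = 0. B^2 = 0 is basis-independent, so its sign is the whole story.


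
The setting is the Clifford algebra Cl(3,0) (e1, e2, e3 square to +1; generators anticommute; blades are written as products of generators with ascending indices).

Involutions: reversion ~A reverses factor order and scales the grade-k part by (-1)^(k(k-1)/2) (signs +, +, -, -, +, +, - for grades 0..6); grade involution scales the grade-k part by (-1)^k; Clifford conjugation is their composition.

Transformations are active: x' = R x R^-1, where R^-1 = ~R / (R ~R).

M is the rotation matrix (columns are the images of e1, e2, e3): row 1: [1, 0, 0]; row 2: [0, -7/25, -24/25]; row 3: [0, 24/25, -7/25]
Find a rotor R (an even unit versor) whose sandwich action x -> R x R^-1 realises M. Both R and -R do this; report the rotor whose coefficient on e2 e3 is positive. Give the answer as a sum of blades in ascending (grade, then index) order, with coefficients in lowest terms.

Method: write R = a + b12*e1 e2 + b13*e1 e3 + b23*e2 e3 with a^2 + b12^2 + b13^2 + b23^2 = 1 (so R^-1 = ~R). Expanding the columns R e_j ~R gives tr M = 4a^2 - 1 and, from the antisymmetric part, M21 - M12 = -4a*b12, M13 - M31 = 4a*b13, M32 - M23 = -4a*b23.
Here tr M = 11/25, so a^2 = (1 + tr M)/4 = 9/25 and a = ±3/5. Taking a = 3/5: M21 - M12 = 0, M13 - M31 = 0, M32 - M23 = 48/25, giving b12 = 0, b13 = 0, b23 = -4/5, i.e. R = 3/5 - 4/5*e2 e3.
Its e2 e3 coefficient is negative, so report the other preimage -R.
Answer: -3/5 + 4/5*e2 e3. Note: both R and -R realise this M (trace 11/25); the covering map identifies them, and the e2 e3-coefficient sign is the tie-breaker.


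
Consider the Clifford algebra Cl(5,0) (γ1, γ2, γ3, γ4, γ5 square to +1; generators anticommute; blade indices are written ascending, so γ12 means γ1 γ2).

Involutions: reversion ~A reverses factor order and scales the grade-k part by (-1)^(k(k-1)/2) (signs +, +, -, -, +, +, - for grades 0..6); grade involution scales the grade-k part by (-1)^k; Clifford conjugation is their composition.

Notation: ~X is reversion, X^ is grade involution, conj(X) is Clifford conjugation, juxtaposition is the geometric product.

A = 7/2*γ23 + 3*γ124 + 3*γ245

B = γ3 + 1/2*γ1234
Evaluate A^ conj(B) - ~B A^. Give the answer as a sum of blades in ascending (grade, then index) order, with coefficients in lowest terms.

first term: -7/2*γ2 - 3/2*γ3 - 7/4*γ14 - 3/2*γ135 - 3*γ1234 + 3*γ2345
second term: -7/2*γ2 + 3/2*γ3 - 7/4*γ14 - 3/2*γ135 - 3*γ1234 + 3*γ2345
Answer: -3*γ3


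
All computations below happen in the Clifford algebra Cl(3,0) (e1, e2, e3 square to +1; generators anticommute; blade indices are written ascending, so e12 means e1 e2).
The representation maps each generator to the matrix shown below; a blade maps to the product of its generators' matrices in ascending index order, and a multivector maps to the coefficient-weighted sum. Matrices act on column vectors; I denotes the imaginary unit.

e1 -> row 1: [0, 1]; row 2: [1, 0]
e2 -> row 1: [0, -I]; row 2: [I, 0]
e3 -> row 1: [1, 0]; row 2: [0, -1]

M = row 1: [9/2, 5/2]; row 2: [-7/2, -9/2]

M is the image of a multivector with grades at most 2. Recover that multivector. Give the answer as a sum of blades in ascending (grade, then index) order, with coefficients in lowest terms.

Method: 1, rho(e1), rho(e2), rho(e3) form a trace-orthogonal basis of the 2x2 complex matrices (tr(X Y) = 2 if X = Y, else 0), so M = m0*1 + m1*rho(e1) + m2*rho(e2) + m3*rho(e3) with m0 = tr(M)/2 = 0, m1 = tr(M rho(e1))/2 = -1/2, m2 = tr(M rho(e2))/2 = 3*I, m3 = tr(M rho(e3))/2 = 9/2.
Multiplying table entries, the bivector images are rho(e12) = I*rho(e3), rho(e13) = -I*rho(e2), rho(e23) = I*rho(e1); with real blade coefficients the real parts of m0..m3 are the coefficients of 1, e1, e2, e3 and the imaginary parts give the bivectors (e23: Im m1, e13: -Im m2, e12: Im m3).
Answer: -1/2*e1 + 9/2*e3 - 3*e13


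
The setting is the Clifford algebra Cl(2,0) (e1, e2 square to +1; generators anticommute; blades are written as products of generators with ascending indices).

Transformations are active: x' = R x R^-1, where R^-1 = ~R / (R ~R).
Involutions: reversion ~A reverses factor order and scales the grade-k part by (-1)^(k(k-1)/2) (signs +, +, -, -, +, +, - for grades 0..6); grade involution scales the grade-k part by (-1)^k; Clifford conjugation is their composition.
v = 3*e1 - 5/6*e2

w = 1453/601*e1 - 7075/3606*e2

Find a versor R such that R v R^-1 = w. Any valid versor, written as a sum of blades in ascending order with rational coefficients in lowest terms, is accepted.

Sketch: the shared square 349/36 makes R = v + w = 3256/601*e1 - 1680/601*e2 the natural versor; its sandwich fixes that direction, negates (v - w)/2, and sends v to w.
Answer: 3256/601*e1 - 1680/601*e2


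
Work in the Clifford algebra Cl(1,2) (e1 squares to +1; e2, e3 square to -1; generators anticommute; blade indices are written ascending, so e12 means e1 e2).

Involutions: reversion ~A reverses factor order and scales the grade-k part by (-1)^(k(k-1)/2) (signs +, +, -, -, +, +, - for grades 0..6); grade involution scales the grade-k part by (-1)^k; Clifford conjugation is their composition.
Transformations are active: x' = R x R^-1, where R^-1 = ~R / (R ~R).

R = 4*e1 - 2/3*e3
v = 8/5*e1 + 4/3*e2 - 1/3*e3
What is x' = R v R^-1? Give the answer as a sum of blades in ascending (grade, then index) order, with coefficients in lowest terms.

~R = 4*e1 - 2/3*e3, and R ~R = 140/9, so R^-1 = ~R / (140/9).
R v = 278/45 + 16/3*e12 - 4/15*e13 + 8/9*e23
Answer: 276/175*e1 - 4/3*e2 - 103/525*e3


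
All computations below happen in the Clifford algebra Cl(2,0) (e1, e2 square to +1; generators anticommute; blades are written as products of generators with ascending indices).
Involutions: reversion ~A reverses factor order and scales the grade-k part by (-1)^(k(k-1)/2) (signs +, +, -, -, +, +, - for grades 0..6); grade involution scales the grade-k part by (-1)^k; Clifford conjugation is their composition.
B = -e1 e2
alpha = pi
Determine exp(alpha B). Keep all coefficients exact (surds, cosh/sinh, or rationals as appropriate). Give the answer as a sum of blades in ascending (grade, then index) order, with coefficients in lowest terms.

B^2 = (-1)^2*(e1 e2)^2 = 1*(-1) = -1 (a basis 2-blade squares to minus the product of its generators' squares).
B^2 = -1 — the negative square puts this in the circular regime; l = 1, alpha*l = pi, so exp(alpha B) = cos(pi) + (sin(pi)/1)*B = -1 + (0)*B.
Answer: -1


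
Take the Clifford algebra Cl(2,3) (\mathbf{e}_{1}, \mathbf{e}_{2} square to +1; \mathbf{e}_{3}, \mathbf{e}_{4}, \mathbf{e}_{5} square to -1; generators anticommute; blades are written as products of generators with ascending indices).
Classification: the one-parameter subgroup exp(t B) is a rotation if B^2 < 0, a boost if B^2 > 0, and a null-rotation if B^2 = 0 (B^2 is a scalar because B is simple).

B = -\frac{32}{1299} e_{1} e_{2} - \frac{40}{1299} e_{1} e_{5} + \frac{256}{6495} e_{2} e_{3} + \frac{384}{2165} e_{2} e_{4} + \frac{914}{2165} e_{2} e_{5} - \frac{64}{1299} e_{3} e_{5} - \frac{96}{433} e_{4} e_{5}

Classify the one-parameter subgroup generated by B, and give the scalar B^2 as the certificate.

B^2 term by term: the squares give (-\frac{32}{1299})^2*(e_{1} e_{2})^2 + (-\frac{40}{1299})^2*(e_{1} e_{5})^2 + (\frac{256}{6495})^2*(e_{2} e_{3})^2 + (\frac{384}{2165})^2*(e_{2} e_{4})^2 + (\frac{914}{2165})^2*(e_{2} e_{5})^2 + (-\frac{64}{1299})^2*(e_{3} e_{5})^2 + (-\frac{96}{433})^2*(e_{4} e_{5})^2 = \frac{1024}{1687401}*(-1) + \frac{1600}{1687401}*(+1) + \frac{65536}{42185025}*(+1) + \frac{147456}{4687225}*(+1) + \frac{835396}{4687225}*(+1) + \frac{4096}{1687401}*(-1) + \frac{9216}{187489}*(-1) = \frac{4}{25} (each basis 2-blade squares to minus the product of its generators' squares); cross terms between blades sharing an index anticommute and cancel; the commuting (index-disjoint) pairs give grade-4 terms 2*c*c'*(blade product), which cancel blade by blade — e_{1} e_{2} e_{3} e_{5}: \frac{4096}{1687401} - \frac{4096}{1687401} = 0; e_{1} e_{2} e_{4} e_{5}: \frac{2048}{187489} - \frac{2048}{187489} = 0; e_{2} e_{3} e_{4} e_{5}: -\frac{16384}{937445} + \frac{16384}{937445} = 0 — confirming B is simple. So B^2 = \frac{4}{25}.
Answer: boost, certificate B^2 = \frac{4}{25}. Why this suffices: the scalar \frac{4}{25} survives any versor conjugation, so its sign alone determines the class however B is presented.


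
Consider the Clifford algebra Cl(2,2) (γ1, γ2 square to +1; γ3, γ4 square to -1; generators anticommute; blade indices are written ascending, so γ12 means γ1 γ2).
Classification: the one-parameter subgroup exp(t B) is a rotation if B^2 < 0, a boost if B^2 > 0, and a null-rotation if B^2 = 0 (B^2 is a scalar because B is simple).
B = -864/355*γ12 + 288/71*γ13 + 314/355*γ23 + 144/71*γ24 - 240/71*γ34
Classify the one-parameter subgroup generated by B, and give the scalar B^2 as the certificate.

B^2 term by term: the squares give (-864/355)^2*(γ12)^2 + (288/71)^2*(γ13)^2 + (314/355)^2*(γ23)^2 + (144/71)^2*(γ24)^2 + (-240/71)^2*(γ34)^2 = 746496/126025*(-1) + 82944/5041*(+1) + 98596/126025*(+1) + 20736/5041*(+1) + 57600/5041*(-1) = 4 (each basis 2-blade squares to minus the product of its generators' squares); cross terms between blades sharing an index anticommute and cancel; the commuting (index-disjoint) pairs give grade-4 terms 2*c*c'*(blade product), which cancel blade by blade — γ1234: 82944/5041 - 82944/5041 = 0 — confirming B is simple. So B^2 = 4.
Answer: boost, certificate B^2 = 4. One invariant decides it: the square 4 survives every conjugation, and its sign is exactly the classification.


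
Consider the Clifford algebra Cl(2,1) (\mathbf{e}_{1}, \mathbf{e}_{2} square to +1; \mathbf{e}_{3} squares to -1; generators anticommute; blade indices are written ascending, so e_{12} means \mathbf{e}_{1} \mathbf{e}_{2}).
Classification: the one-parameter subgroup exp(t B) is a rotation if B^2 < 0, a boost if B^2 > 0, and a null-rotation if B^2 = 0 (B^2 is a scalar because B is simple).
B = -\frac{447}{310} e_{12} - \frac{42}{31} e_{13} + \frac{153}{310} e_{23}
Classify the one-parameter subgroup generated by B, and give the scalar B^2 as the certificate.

B^2 term by term: the squares give (-\frac{447}{310})^2*(e_{12})^2 + (-\frac{42}{31})^2*(e_{13})^2 + (\frac{153}{310})^2*(e_{23})^2 = \frac{199809}{96100}*(-1) + \frac{1764}{961}*(+1) + \frac{23409}{96100}*(+1) = 0 (each basis 2-blade squares to minus the product of its generators' squares); cross terms between blades sharing an index anticommute and cancel. So B^2 = 0.
Answer: null-rotation, certificate B^2 = 0. Note: conjugating B changes its blade decomposition but never the scalar B^2 = 0, whose sign settles the classification.


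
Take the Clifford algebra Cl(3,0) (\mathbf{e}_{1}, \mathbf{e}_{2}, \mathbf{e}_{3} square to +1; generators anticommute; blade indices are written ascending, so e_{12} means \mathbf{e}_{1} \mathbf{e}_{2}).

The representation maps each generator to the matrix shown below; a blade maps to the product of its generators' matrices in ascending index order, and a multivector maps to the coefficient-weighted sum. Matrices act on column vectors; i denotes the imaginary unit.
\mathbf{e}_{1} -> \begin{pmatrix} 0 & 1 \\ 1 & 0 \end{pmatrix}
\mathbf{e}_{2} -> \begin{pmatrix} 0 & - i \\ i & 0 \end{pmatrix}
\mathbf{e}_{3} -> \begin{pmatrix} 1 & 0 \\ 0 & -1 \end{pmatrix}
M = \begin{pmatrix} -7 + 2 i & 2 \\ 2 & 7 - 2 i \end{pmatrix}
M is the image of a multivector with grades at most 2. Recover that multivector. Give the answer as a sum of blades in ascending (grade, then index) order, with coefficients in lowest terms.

Method: 1, rho(e_{1}), rho(e_{2}), rho(e_{3}) form a trace-orthogonal basis of the 2x2 complex matrices (tr(X Y) = 2 if X = Y, else 0), so M = m0*1 + m1*rho(e_{1}) + m2*rho(e_{2}) + m3*rho(e_{3}) with m0 = tr(M)/2 = 0, m1 = tr(M rho(e_{1}))/2 = 2, m2 = tr(M rho(e_{2}))/2 = 0, m3 = tr(M rho(e_{3}))/2 = -7 + 2 i.
Multiplying table entries, the bivector images are rho(e_{12}) = i*rho(e_{3}), rho(e_{13}) = -i*rho(e_{2}), rho(e_{23}) = i*rho(e_{1}); with real blade coefficients the real parts of m0..m3 are the coefficients of 1, e_{1}, e_{2}, e_{3} and the imaginary parts give the bivectors (e_{23}: Im m1, e_{13}: -Im m2, e_{12}: Im m3).
Answer: 2 e_{1} - 7 e_{3} + 2 e_{12}


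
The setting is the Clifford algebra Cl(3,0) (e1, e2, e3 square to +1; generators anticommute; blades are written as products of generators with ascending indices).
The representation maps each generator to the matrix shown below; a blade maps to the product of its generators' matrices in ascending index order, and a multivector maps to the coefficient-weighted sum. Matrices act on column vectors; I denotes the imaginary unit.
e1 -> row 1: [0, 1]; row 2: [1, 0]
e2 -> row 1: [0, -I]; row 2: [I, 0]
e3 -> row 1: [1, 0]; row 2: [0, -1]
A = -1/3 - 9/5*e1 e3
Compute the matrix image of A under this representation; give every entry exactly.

Bivector images (products of the table entries): rho(e1 e3) = rho(e1)rho(e3) = row 1: [0, -1]; row 2: [1, 0].
M = (-1/3)*1 + (-9/5)*rho(e1 e3), summed entrywise (1 is the identity matrix):
Answer: row 1: [-1/3, 9/5]; row 2: [-9/5, -1/3]


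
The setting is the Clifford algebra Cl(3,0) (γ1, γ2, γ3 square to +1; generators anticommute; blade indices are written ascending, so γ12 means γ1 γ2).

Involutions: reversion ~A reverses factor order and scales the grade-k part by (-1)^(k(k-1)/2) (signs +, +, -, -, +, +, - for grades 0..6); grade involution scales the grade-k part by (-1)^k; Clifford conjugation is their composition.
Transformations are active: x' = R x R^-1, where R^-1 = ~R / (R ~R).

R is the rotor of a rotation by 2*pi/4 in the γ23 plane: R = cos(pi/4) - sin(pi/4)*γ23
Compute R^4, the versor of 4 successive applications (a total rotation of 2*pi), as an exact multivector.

Because a rotor carries half the rotation angle, composing 4 copies of this γ23-plane rotor multiplies the phase: 4*(pi/4) = pi, hence R^4 = cos(pi) - sin(pi)*γ23.
cos(pi) = -1 and sin(pi) = 0, so R^4 = -1. The total rotation 2*pi is 1 full turn, so every vector returns to itself, yet the rotor is -1, on the OTHER sheet of the double cover (an odd number of 2*pi turns).
Answer: -1


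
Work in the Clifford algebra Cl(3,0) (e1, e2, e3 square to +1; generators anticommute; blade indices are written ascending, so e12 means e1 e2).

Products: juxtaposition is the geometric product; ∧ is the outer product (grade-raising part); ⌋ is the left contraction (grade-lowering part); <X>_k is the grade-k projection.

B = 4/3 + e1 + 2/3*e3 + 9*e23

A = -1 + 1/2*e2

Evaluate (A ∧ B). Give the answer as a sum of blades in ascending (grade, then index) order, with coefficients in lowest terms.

step 1: -4/3 - e1 + 2/3*e2 - 2/3*e3 - 1/2*e12 - 26/3*e23
Answer: -4/3 - e1 + 2/3*e2 - 2/3*e3 - 1/2*e12 - 26/3*e23


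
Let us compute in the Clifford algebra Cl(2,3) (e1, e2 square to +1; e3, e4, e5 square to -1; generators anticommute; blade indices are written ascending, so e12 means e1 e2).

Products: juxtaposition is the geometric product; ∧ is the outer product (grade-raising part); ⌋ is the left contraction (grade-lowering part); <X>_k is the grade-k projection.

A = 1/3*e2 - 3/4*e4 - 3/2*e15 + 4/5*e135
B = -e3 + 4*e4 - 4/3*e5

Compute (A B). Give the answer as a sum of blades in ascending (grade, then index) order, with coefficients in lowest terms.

step 1: 3 - 2*e1 + 16/15*e13 - 4/5*e15 - 1/3*e23 + 4/3*e24 - 4/9*e25 - 3/4*e34 + e45 - 3/2*e135 + 6*e145 - 16/5*e1345
Answer: 3 - 2*e1 + 16/15*e13 - 4/5*e15 - 1/3*e23 + 4/3*e24 - 4/9*e25 - 3/4*e34 + e45 - 3/2*e135 + 6*e145 - 16/5*e1345
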